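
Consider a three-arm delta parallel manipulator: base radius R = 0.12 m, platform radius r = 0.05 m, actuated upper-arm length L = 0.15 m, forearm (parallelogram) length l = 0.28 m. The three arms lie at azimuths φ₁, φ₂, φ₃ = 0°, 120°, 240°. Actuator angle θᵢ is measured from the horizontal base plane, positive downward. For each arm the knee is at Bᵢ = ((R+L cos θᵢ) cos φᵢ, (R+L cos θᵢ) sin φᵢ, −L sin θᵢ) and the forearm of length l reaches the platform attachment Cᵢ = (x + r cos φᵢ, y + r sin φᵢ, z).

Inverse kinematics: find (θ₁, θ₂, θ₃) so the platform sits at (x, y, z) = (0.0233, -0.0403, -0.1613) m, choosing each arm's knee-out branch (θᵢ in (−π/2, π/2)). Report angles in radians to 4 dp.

φ1=0.0° → target in arm frame (0.0233, -0.0403)
  A cos θ + B sin θ = C:  0.0467·cos θ + -0.1613·sin θ = 0.0869
  θ1 = atan2(B,A) + arccos(C/0.1679) = -0.2623
rotate P by −φ2: (-0.0466, 0.0000, -0.1613)
  A=0.1166, B=-0.1613, C=(l²−L²−A²−y'²−z²)/(2L)=0.0543
  √(A²+B²)=0.1990;  θ2 = -0.9451+1.2943 ≈ 0.3492
rotate P by −φ3: (0.0233, 0.0403, -0.1613)
  A=0.0467, B=-0.1613, C=(l²−L²−A²−y'²−z²)/(2L)=0.0869
  θ3 = atan2(B,A) + arccos(C/0.1679) = -0.2618

θ₁ = -0.2623, θ₂ = 0.3492, θ₃ = -0.2618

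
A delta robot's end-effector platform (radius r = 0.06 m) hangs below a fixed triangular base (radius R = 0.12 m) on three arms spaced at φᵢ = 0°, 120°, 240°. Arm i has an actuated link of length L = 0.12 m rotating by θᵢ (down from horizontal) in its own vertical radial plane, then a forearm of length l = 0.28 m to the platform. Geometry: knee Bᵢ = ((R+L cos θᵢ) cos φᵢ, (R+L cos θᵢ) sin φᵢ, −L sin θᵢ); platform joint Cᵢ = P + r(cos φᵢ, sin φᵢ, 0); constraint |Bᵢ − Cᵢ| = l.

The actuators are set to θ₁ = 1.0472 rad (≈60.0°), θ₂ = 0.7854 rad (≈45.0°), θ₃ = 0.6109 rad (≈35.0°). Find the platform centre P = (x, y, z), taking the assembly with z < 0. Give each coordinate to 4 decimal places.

O1 = (0.1200·cos0.0°, 0.1200·sin0.0°, -0.1039) = (0.1200, 0.0000, -0.1039)
φ2=120.0°: virtual centre (-0.0724, 0.1254, -0.0849), radius l
O3 = (0.1583·cos240.0°, 0.1583·sin240.0°, -0.0688) = (-0.0791, -0.1371, -0.0688)
subtract pairs → two planes through P
linear system: -0.3849x+0.2509y = 0.0030−0.0381z; -0.3983x+-0.2742y = 0.0046−0.0702z
det = 0.2054;  x = -0.0096+0.1366z,  y = -0.0028+0.0575z
sphere 1 gives Az²+Bz+C=0 with A=1.0220, B=0.1721, C=-0.0508;  B²−4AC=0.2373;  roots -0.3225, 0.1541;  negative root z = -0.3225
x = -0.0537, y = -0.0214

(-0.0537, -0.0214, -0.3225)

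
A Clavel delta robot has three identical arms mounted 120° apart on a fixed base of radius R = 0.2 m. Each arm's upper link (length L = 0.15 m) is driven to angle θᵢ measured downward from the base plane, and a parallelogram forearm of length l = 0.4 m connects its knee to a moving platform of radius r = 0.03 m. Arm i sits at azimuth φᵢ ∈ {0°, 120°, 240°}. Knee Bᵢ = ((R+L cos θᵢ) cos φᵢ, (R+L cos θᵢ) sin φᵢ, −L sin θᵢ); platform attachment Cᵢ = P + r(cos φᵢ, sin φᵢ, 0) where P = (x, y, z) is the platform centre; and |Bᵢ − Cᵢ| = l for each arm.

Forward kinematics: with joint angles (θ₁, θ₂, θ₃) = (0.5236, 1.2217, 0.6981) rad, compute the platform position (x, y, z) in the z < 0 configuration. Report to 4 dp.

centre 1 = (0.2999·cos0.0°, 0.2999·sin0.0°, -0.0750) = (0.2999, 0.0000, -0.0750)
arm 2 at φ=120.0°: e+L cos θ2 = 0.2213;  centre 2 = (-0.1107, 0.1917, -0.1410)
arm 3 at φ=240.0°: e+L cos θ3 = 0.2849;  centre 3 = (-0.1425, -0.2467, -0.0964)
|centre ₂|²−|centre ₁|² = -0.0267;  |centre ₃|²−|centre ₁|² = -0.0051
plane₁₂: -0.8211x+0.3833y+-0.1319z = -0.0267
Cramer: x(z) = 0.0203-0.1095z;  y(z) = -0.0261+0.1095z
quadratic in z: (1.0240)z²+(0.2055)z+(-0.0755)=0, √Δ=0.5930 → z ∈ {-0.3899, 0.1892}; z = -0.3899 (taking z<0)
x = 0.0630, y = -0.0688

(0.0630, -0.0688, -0.3899)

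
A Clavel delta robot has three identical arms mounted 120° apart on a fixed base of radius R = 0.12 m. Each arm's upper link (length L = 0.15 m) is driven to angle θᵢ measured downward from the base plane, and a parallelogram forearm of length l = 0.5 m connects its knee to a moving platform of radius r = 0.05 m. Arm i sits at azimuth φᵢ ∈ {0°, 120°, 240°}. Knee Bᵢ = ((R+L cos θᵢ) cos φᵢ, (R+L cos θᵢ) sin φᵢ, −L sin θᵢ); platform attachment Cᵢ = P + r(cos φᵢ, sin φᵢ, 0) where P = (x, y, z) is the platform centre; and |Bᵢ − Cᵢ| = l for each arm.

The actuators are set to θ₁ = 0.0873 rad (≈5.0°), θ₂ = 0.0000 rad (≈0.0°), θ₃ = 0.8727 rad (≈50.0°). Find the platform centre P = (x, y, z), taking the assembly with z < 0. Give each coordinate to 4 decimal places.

φ1=0.0°: virtual centre (0.2194, 0.0000, -0.0131), radius l
arm 2 at φ=120.0°: e+L cos θ2 = 0.2200;  O2 = (-0.1100, 0.1905, 0.0000)
φ3=240.0°: virtual centre (-0.0832, -0.1441, -0.1149), radius l
eliminate P² terms by subtracting sphere 1 from 2 and 3
plane₁₂: -0.6589x+0.3811y+0.0262z = 0.0001
det = 0.4205;  x = 0.0067+-0.1666z,  y = 0.0117+-0.3567z
sphere 1 gives Az²+Bz+C=0 with A=1.1550, B=0.0887, C=-0.2044;  B²−4AC=0.9523;  roots -0.4608, 0.3841;  negative root z = -0.4608
x = 0.0834, y = 0.1761

(0.0834, 0.1761, -0.4608)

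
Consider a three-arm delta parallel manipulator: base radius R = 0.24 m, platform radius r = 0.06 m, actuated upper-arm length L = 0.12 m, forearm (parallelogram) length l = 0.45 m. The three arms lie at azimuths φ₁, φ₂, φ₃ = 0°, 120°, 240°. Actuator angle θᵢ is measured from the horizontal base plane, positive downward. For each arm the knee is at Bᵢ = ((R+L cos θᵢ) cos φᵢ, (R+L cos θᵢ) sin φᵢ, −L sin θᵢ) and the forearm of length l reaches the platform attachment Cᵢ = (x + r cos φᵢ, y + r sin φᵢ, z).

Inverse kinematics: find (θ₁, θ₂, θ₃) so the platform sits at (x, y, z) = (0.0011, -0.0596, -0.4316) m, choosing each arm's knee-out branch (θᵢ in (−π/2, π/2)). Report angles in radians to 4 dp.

θ₁ = 0.6985, θ₂ = 0.9601, θ₃ = 0.4365

rotate P by −φ1: (0.0011, -0.0596, -0.4316)
  e−x'=0.1789;  (l²−L²−(e−x')²−y'²−z²)/2L = -0.1406
  γ=atan2(-0.4316,0.1789)=-1.1778;  ψ=arccos(-0.3009)=1.8764;  θ1=γ+ψ≈0.6985
arm 2 (φ=120.0°): x'=-0.0522, y'=0.0288
  A=0.2322, B=-0.4316, C=(l²−L²−A²−y'²−z²)/(2L)=-0.2205
  θ2 = atan2(B,A) + arccos(C/0.4901) = 0.9601
rotate P by −φ3: (0.0511, 0.0308, -0.4316)
  A cos θ + B sin θ = C:  0.1289·cos θ + -0.4316·sin θ = -0.0656
  γ=atan2(-0.4316,0.1289)=-1.2805;  ψ=arccos(-0.1457)=1.7170;  θ3=γ+ψ≈0.4365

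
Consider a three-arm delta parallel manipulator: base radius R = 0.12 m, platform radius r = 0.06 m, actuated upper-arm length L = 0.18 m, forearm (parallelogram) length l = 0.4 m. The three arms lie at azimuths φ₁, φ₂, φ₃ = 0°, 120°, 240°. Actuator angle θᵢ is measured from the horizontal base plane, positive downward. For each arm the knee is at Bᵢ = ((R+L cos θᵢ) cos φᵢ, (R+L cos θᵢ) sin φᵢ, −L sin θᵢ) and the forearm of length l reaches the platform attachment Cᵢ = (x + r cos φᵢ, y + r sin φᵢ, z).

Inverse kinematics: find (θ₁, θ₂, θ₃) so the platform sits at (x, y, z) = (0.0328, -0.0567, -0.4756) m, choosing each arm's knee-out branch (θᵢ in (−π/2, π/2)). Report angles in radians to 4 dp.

arm 1 (φ=0.0°): x'=0.0328, y'=-0.0567
  A=0.0272, B=-0.4756, C=(l²−L²−A²−y'²−z²)/(2L)=-0.2849
  √(A²+B²)=0.4764;  θ1 = -1.5137+2.2118 ≈ 0.6981
rotate P by −φ2: (-0.0655, -0.0001, -0.4756)
  A=0.1255, B=-0.4756, C=(l²−L²−A²−y'²−z²)/(2L)=-0.3176
  √(A²+B²)=0.4919;  θ2 = -1.3128+2.2728 ≈ 0.9600
rotate P by −φ3: (0.0327, 0.0568, -0.4756)
  e−x'=0.0273;  (l²−L²−(e−x')²−y'²−z²)/2L = -0.2849
  θ3 = atan2(B,A) + arccos(C/0.4764) = 0.6984

θ₁ = 0.6981, θ₂ = 0.9600, θ₃ = 0.6984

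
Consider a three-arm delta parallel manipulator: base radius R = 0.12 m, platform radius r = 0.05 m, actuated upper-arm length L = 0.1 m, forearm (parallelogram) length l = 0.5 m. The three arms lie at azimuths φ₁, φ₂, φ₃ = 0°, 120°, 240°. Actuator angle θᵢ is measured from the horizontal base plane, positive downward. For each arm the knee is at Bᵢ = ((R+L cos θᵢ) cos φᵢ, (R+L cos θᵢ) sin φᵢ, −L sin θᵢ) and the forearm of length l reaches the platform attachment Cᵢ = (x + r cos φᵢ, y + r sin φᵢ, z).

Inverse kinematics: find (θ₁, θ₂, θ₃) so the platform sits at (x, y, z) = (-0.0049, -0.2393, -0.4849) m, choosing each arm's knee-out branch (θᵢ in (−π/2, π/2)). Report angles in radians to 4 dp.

θ₁ = 0.7856, θ₂ = 1.3966, θ₃ = 0.0002

rotate P by −φ1: (-0.0049, -0.2393, -0.4849)
  e−x'=0.0749;  (l²−L²−(e−x')²−y'²−z²)/2L = -0.2900
  √(A²+B²)=0.4907;  θ1 = -1.4175+2.2032 ≈ 0.7856
rotate P by −φ2: (-0.2048, 0.1239, -0.4849)
  A=0.2748, B=-0.4849, C=(l²−L²−A²−y'²−z²)/(2L)=-0.4299
  θ2 = atan2(B,A) + arccos(C/0.5573) = 1.3966
rotate P by −φ3: (0.2097, 0.1154, -0.4849)
  e−x'=-0.1397;  (l²−L²−(e−x')²−y'²−z²)/2L = -0.1398
  √(A²+B²)=0.5046;  θ3 = -1.8513+1.8515 ≈ 0.0002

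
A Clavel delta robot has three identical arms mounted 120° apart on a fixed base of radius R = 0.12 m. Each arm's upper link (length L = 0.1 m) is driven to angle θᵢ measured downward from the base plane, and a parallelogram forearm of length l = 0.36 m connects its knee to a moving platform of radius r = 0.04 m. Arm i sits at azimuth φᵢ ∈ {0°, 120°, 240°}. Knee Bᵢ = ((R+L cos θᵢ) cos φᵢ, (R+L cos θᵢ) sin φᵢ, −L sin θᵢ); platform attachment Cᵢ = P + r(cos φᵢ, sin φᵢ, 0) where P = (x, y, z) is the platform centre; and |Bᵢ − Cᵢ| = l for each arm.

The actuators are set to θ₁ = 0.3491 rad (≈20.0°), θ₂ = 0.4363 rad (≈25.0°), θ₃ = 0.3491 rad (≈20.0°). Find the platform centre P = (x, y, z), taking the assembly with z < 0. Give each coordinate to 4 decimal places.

(0.0060, -0.0104, -0.3525)

φ1=0.0°: virtual centre (0.1740, 0.0000, -0.0342), radius l
centre 2 = (0.1706·cos120.0°, 0.1706·sin120.0°, -0.0423) = (-0.0853, 0.1478, -0.0423)
φ3=240.0°: virtual centre (-0.0870, -0.1507, -0.0342), radius l
eliminate P² terms by subtracting sphere 1 from 2 and 3
plane₁₂: -0.5186x+0.2955y+-0.0161z = -0.0005
det = 0.3105;  x = 0.0005+-0.0156z,  y = -0.0009+0.0271z
sphere 1 gives Az²+Bz+C=0 with A=1.0010, B=0.0738, C=-0.0983;  B²−4AC=0.3992;  roots -0.3525, 0.2787;  negative root z = -0.3525
x = 0.0060, y = -0.0104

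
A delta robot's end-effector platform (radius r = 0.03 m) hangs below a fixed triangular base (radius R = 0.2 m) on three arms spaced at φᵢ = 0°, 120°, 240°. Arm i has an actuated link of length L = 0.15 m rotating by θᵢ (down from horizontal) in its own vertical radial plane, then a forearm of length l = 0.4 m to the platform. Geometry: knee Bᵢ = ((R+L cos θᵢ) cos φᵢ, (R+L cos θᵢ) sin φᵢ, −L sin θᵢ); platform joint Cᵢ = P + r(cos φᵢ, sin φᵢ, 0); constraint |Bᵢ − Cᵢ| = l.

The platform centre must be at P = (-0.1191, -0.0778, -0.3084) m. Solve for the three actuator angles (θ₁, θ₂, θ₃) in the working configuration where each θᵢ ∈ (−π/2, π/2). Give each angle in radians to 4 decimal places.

θ₁ = 1.1348, θ₂ = 0.6113, θ₃ = -0.2616

rotate P by −φ1: (-0.1191, -0.0778, -0.3084)
  A cos θ + B sin θ = C:  0.2891·cos θ + -0.3084·sin θ = -0.1575
  γ=atan2(-0.3084,0.2891)=-0.8177;  ψ=arccos(-0.3725)=1.9525;  θ1=γ+ψ≈1.1348
rotate P by −φ2: (-0.0078, 0.1420, -0.3084)
  A cos θ + B sin θ = C:  0.1778·cos θ + -0.3084·sin θ = -0.0314
  θ2 = atan2(B,A) + arccos(C/0.3560) = 0.6113
arm 3 (φ=240.0°): x'=0.1269, y'=-0.0642
  A cos θ + B sin θ = C:  0.0431·cos θ + -0.3084·sin θ = 0.1214
  √(A²+B²)=0.3114;  θ3 = -1.4320+1.1705 ≈ -0.2616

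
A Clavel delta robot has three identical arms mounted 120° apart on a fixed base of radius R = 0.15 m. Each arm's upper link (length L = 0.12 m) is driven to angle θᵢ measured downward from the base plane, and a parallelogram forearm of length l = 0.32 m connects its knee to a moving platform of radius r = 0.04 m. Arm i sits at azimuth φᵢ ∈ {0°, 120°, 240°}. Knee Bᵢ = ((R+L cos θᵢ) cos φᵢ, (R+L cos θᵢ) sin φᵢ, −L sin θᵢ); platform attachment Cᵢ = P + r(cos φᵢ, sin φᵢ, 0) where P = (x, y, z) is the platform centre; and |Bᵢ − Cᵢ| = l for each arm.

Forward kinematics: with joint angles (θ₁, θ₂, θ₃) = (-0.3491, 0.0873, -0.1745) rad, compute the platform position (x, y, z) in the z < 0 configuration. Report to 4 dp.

arm 1 at φ=0.0°: ρ1 = 0.2228;  O1 = (0.2228, 0.0000, 0.0410)
arm 2 at φ=120.0°: ρ2 = 0.2295;  O2 = (-0.1148, 0.1988, -0.0105)
φ3=240.0°: virtual centre (-0.1141, -0.1976, 0.0208), radius l
|O₂|²−|O₁|² = 0.0015;  |O₃|²−|O₁|² = 0.0012
[-0.6751 0.3976 -0.1030]·P = 0.0015;  [-0.6737 -0.3952 -0.0404]·P = 0.0012
det = 0.5346;  x = -0.0020+-0.1062z,  y = 0.0004+0.0788z
sphere 1 gives Az²+Bz+C=0 with A=1.0175, B=-0.0343, C=-0.0502;  B²−4AC=0.2055;  roots -0.2059, 0.2396;  negative root z = -0.2059
x = 0.0199, y = -0.0158

(0.0199, -0.0158, -0.2059)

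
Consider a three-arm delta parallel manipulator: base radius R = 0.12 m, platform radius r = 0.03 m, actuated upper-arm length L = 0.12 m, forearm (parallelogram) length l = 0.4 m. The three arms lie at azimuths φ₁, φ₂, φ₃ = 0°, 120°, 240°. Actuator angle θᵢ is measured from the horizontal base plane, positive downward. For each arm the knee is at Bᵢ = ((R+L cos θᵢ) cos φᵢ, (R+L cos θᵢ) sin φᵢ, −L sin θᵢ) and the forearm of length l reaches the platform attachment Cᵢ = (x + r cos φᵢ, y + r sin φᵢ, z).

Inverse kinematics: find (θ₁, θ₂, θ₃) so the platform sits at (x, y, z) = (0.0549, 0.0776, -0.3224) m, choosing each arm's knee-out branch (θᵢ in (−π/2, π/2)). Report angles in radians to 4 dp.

θ₁ = -0.3494, θ₂ = -0.2618, θ₃ = 0.4361

rotate P by −φ1: (0.0549, 0.0776, -0.3224)
  e−x'=0.0351;  (l²−L²−(e−x')²−y'²−z²)/2L = 0.1434
  √(A²+B²)=0.3243;  θ1 = -1.4624+1.1129 ≈ -0.3494
φ2=120.0° → target in arm frame (0.0398, -0.0863)
  A cos θ + B sin θ = C:  0.0502·cos θ + -0.3224·sin θ = 0.1320
  √(A²+B²)=0.3263;  θ2 = -1.4162+1.1543 ≈ -0.2618
φ3=240.0° → target in arm frame (-0.0947, 0.0087)
  e−x'=0.1847;  (l²−L²−(e−x')²−y'²−z²)/2L = 0.0312
  γ=atan2(-0.3224,0.1847)=-1.0507;  ψ=arccos(0.0839)=1.4868;  θ3=γ+ψ≈0.4361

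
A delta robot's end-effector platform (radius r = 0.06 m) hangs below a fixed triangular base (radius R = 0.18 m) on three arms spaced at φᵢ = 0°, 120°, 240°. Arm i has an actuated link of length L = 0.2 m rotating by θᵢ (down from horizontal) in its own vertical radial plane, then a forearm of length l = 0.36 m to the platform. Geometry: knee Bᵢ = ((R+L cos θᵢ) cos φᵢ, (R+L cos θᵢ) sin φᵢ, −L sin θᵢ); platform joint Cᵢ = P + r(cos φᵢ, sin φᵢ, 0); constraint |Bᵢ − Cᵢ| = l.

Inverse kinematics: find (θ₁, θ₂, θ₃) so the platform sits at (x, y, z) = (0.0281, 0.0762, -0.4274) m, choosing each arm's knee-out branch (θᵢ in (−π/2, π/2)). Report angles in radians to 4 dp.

rotate P by −φ1: (0.0281, 0.0762, -0.4274)
  A cos θ + B sin θ = C:  0.0919·cos θ + -0.4274·sin θ = -0.2683
  γ=atan2(-0.4274,0.0919)=-1.3590;  ψ=arccos(-0.6137)=2.2316;  θ1=γ+ψ≈0.8726
arm 2 (φ=120.0°): x'=0.0519, y'=-0.0624
  A cos θ + B sin θ = C:  0.0681·cos θ + -0.4274·sin θ = -0.2540
  γ=atan2(-0.4274,0.0681)=-1.4129;  ψ=arccos(-0.5869)=2.1980;  θ2=γ+ψ≈0.7851
φ3=240.0° → target in arm frame (-0.0800, -0.0138)
  e−x'=0.2000;  (l²−L²−(e−x')²−y'²−z²)/2L = -0.3332
  θ3 = atan2(B,A) + arccos(C/0.4719) = 1.2217

θ₁ = 0.8726, θ₂ = 0.7851, θ₃ = 1.2217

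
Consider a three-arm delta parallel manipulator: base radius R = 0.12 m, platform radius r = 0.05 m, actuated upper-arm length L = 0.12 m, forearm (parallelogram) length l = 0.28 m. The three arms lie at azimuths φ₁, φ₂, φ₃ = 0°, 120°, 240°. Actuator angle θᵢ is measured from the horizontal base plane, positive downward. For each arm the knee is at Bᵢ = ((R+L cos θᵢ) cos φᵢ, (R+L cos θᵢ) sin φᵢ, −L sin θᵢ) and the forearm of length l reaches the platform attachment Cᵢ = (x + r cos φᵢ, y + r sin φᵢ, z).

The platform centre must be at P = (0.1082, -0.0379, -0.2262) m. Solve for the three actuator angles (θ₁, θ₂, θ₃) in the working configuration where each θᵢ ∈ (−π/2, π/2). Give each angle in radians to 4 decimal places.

φ1=0.0° → target in arm frame (0.1082, -0.0379)
  A=-0.0382, B=-0.2262, C=(l²−L²−A²−y'²−z²)/(2L)=0.0414
  √(A²+B²)=0.2294;  θ1 = -1.7381+1.3893 ≈ -0.3488
arm 2 (φ=120.0°): x'=-0.0869, y'=-0.0748
  A=0.1569, B=-0.2262, C=(l²−L²−A²−y'²−z²)/(2L)=-0.0724
  θ2 = atan2(B,A) + arccos(C/0.2753) = 0.8727
φ3=240.0° → target in arm frame (-0.0213, 0.1127)
  e−x'=0.0913;  (l²−L²−(e−x')²−y'²−z²)/2L = -0.0341
  √(A²+B²)=0.2439;  θ3 = -1.1873+1.7111 ≈ 0.5239

θ₁ = -0.3488, θ₂ = 0.8727, θ₃ = 0.5239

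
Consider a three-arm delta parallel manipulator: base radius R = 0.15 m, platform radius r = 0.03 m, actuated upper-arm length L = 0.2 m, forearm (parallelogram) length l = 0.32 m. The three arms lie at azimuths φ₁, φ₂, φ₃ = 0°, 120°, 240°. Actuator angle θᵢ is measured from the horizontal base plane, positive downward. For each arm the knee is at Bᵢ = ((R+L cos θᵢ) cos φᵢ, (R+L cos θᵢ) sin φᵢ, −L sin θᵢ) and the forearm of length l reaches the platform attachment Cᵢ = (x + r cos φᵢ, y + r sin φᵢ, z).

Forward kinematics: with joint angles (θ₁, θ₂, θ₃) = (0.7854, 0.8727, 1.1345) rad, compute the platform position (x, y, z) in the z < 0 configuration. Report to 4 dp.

(0.0386, 0.0419, -0.3673)

S1 = (0.2614·cos0.0°, 0.2614·sin0.0°, -0.1414) = (0.2614, 0.0000, -0.1414)
φ2=120.0°: virtual centre (-0.1243, 0.2153, -0.1532), radius l
φ3=240.0°: virtual centre (-0.1023, -0.1771, -0.1813), radius l
|S₂|²−|S₁|² = -0.0031;  |S₃|²−|S₁|² = -0.0137
linear system: -0.7714x+0.4305y = -0.0031−-0.0236z; -0.7274x+-0.3542y = -0.0137−-0.0797z
det = 0.5864;  x = 0.0119+-0.0727z,  y = 0.0141+-0.0756z
sphere 1 gives Az²+Bz+C=0 with A=1.0110, B=0.3170, C=-0.0199;  B²−4AC=0.1811;  roots -0.3673, 0.0537;  negative root z = -0.3673
x = 0.0386, y = 0.0419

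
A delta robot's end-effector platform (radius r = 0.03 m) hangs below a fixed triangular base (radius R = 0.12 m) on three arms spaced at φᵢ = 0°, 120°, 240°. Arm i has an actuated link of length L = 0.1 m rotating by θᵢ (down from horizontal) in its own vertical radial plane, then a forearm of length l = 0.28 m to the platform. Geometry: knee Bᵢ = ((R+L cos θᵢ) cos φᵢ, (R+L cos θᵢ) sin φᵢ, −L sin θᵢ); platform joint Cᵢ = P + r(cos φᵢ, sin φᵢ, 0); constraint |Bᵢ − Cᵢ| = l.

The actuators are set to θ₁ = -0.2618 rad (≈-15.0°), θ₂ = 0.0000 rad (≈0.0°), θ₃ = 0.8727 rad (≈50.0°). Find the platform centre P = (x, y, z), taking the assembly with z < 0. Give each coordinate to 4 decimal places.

φ1=0.0°: virtual centre (0.1866, 0.0000, 0.0259), radius l
arm 2 at φ=120.0°: ρ2 = 0.1900;  S2 = (-0.0950, 0.1645, 0.0000)
arm 3 at φ=240.0°: ρ3 = 0.1543;  S3 = (-0.0771, -0.1336, -0.0766)
subtract pairs → two planes through P
linear system: -0.5632x+0.3291y = 0.0006−-0.0518z; -0.5275x+-0.2672y = -0.0058−-0.2050z
det = 0.3241;  x = 0.0054+-0.2508z,  y = 0.0111+-0.2720z
quadratic in z: (1.1369)z²+(0.0331)z+(-0.0448)=0, √Δ=0.4525 → z ∈ {-0.2135, 0.1844}; z = -0.2135 (taking z<0)
x = 0.0590, y = 0.0692

(0.0590, 0.0692, -0.2135)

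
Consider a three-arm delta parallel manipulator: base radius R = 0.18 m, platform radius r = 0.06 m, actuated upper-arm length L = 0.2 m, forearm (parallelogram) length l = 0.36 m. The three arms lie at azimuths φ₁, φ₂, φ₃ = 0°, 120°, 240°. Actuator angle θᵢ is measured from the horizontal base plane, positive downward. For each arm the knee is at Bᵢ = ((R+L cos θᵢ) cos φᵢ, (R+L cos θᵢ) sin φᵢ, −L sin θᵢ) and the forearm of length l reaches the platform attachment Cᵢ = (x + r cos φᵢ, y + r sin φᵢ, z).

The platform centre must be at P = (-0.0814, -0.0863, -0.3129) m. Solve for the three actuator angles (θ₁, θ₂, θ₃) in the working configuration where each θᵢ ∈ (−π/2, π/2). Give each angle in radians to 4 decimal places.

rotate P by −φ1: (-0.0814, -0.0863, -0.3129)
  A cos θ + B sin θ = C:  0.2014·cos θ + -0.3129·sin θ = -0.1408
  √(A²+B²)=0.3721;  θ1 = -0.9989+1.9588 ≈ 0.9599
rotate P by −φ2: (-0.0340, 0.1136, -0.3129)
  A=0.1540, B=-0.3129, C=(l²−L²−A²−y'²−z²)/(2L)=-0.1124
  γ=atan2(-0.3129,0.1540)=-1.1133;  ψ=arccos(-0.3222)=1.8989;  θ2=γ+ψ≈0.7855
arm 3 (φ=240.0°): x'=0.1154, y'=-0.0273
  A cos θ + B sin θ = C:  0.0046·cos θ + -0.3129·sin θ = -0.0227
  θ3 = atan2(B,A) + arccos(C/0.3129) = 0.0871

θ₁ = 0.9599, θ₂ = 0.7855, θ₃ = 0.0871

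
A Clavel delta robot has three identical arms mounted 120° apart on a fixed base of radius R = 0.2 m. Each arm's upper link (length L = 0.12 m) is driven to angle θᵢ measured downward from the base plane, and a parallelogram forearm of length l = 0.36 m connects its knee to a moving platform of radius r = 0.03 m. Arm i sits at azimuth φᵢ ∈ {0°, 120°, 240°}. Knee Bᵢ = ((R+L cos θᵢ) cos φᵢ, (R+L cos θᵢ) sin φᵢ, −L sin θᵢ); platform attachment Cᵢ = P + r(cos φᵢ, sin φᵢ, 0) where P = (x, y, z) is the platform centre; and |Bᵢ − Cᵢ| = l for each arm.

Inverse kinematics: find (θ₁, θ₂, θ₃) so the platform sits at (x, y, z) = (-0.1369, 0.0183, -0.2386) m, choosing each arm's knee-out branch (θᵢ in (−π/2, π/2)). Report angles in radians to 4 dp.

θ₁ = 1.3090, θ₂ = -0.3500, θ₃ = 0.0000

φ1=0.0° → target in arm frame (-0.1369, 0.0183)
  A=0.3069, B=-0.2386, C=(l²−L²−A²−y'²−z²)/(2L)=-0.1511
  γ=atan2(-0.2386,0.3069)=-0.6608;  ψ=arccos(-0.3886)=1.9699;  θ1=γ+ψ≈1.3090
rotate P by −φ2: (0.0843, 0.1094, -0.2386)
  A cos θ + B sin θ = C:  0.0857·cos θ + -0.2386·sin θ = 0.1623
  θ2 = atan2(B,A) + arccos(C/0.2535) = -0.3500
φ3=240.0° → target in arm frame (0.0526, -0.1277)
  A=0.1174, B=-0.2386, C=(l²−L²−A²−y'²−z²)/(2L)=0.1174
  θ3 = atan2(B,A) + arccos(C/0.2659) = 0.0000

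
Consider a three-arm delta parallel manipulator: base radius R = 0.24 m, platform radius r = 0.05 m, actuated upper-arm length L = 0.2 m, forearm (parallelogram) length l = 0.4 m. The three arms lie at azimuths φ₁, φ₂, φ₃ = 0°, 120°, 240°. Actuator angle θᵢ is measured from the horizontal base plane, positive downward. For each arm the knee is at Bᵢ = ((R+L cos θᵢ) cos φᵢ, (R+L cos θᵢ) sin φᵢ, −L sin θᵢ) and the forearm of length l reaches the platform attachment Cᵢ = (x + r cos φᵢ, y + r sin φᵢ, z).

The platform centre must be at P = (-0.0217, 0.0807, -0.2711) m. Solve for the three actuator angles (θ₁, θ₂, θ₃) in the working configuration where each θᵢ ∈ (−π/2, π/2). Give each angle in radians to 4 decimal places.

θ₁ = 0.6981, θ₂ = 0.0871, θ₃ = 0.8725

φ1=0.0° → target in arm frame (-0.0217, 0.0807)
  e−x'=0.2117;  (l²−L²−(e−x')²−y'²−z²)/2L = -0.0121
  √(A²+B²)=0.3440;  θ1 = -0.9078+1.6059 ≈ 0.6981
arm 2 (φ=120.0°): x'=0.0807, y'=-0.0216
  e−x'=0.1093;  (l²−L²−(e−x')²−y'²−z²)/2L = 0.0853
  γ=atan2(-0.2711,0.1093)=-1.1877;  ψ=arccos(0.2917)=1.2748;  θ2=γ+ψ≈0.0871
φ3=240.0° → target in arm frame (-0.0590, -0.0591)
  A=0.2490, B=-0.2711, C=(l²−L²−A²−y'²−z²)/(2L)=-0.0475
  √(A²+B²)=0.3681;  θ3 = -0.8278+1.7003 ≈ 0.8725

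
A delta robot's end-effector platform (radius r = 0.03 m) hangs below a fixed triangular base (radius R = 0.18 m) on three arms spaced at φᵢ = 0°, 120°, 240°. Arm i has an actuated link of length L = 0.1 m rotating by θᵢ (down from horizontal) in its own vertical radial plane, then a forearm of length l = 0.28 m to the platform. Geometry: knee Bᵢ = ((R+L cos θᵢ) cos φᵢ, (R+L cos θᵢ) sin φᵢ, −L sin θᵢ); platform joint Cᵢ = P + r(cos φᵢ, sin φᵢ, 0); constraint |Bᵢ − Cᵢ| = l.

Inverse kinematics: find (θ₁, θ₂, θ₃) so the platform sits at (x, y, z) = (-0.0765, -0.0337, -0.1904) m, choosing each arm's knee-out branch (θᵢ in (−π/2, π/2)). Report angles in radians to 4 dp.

rotate P by −φ1: (-0.0765, -0.0337, -0.1904)
  e−x'=0.2265;  (l²−L²−(e−x')²−y'²−z²)/2L = -0.1015
  √(A²+B²)=0.2959;  θ1 = -0.6990+1.9208 ≈ 1.2217
arm 2 (φ=120.0°): x'=0.0091, y'=0.0831
  A cos θ + B sin θ = C:  0.1409·cos θ + -0.1904·sin θ = 0.0269
  √(A²+B²)=0.2369;  θ2 = -0.9336+1.4570 ≈ 0.5234
arm 3 (φ=240.0°): x'=0.0674, y'=-0.0494
  A cos θ + B sin θ = C:  0.0826·cos θ + -0.1904·sin θ = 0.1145
  θ3 = atan2(B,A) + arccos(C/0.2075) = -0.1750

θ₁ = 1.2217, θ₂ = 0.5234, θ₃ = -0.1750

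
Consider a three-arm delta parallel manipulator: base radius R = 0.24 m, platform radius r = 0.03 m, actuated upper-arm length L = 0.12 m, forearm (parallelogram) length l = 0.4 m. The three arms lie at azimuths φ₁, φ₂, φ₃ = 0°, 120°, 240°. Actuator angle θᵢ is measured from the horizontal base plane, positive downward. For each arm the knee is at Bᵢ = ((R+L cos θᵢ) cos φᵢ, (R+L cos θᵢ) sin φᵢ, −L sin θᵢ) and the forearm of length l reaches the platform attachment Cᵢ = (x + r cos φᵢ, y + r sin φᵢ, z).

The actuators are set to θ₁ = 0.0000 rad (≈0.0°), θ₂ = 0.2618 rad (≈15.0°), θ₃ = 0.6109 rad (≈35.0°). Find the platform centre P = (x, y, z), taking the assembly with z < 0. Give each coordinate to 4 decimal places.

arm 1 at φ=0.0°: (R−r)+L cos θ1 = 0.3300;  S1 = (0.3300, 0.0000, 0.0000)
φ2=120.0°: virtual centre (-0.1630, 0.2822, -0.0311), radius l
φ3=240.0°: virtual centre (-0.1541, -0.2670, -0.0688), radius l
eliminate P² terms by subtracting sphere 1 from 2 and 3
linear system: -0.9859x+0.5645y = -0.0017−-0.0621z; -0.9683x+-0.5340y = -0.0091−-0.1377z
Cramer: x(z) = 0.0057-0.1033z;  y(z) = 0.0068-0.0704z
quadratic in z: (1.0156)z²+(0.0661)z+(-0.0548)=0, √Δ=0.4762 → z ∈ {-0.2670, 0.2019}; z = -0.2670 (taking z<0)
x = 0.0332, y = 0.0256

(0.0332, 0.0256, -0.2670)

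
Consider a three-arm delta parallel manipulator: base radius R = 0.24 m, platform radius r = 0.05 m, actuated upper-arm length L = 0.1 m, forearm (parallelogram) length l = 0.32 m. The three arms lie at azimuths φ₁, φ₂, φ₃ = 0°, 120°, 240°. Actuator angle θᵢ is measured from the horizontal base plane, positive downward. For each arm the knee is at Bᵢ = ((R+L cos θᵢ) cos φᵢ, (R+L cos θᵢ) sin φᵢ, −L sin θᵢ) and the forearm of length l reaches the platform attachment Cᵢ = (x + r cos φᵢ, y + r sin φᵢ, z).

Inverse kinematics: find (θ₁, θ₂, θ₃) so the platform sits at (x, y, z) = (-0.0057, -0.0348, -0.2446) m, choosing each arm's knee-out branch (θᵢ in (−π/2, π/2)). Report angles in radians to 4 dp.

θ₁ = 0.7858, θ₂ = 0.9599, θ₃ = 0.4367

φ1=0.0° → target in arm frame (-0.0057, -0.0348)
  A cos θ + B sin θ = C:  0.1957·cos θ + -0.2446·sin θ = -0.0347
  √(A²+B²)=0.3133;  θ1 = -0.8960+1.6818 ≈ 0.7858
arm 2 (φ=120.0°): x'=-0.0273, y'=0.0223
  A cos θ + B sin θ = C:  0.2173·cos θ + -0.2446·sin θ = -0.0757
  γ=atan2(-0.2446,0.2173)=-0.8445;  ψ=arccos(-0.2314)=1.8043;  θ2=γ+ψ≈0.9599
arm 3 (φ=240.0°): x'=0.0330, y'=0.0125
  e−x'=0.1570;  (l²−L²−(e−x')²−y'²−z²)/2L = 0.0388
  √(A²+B²)=0.2907;  θ3 = -1.0001+1.4369 ≈ 0.4367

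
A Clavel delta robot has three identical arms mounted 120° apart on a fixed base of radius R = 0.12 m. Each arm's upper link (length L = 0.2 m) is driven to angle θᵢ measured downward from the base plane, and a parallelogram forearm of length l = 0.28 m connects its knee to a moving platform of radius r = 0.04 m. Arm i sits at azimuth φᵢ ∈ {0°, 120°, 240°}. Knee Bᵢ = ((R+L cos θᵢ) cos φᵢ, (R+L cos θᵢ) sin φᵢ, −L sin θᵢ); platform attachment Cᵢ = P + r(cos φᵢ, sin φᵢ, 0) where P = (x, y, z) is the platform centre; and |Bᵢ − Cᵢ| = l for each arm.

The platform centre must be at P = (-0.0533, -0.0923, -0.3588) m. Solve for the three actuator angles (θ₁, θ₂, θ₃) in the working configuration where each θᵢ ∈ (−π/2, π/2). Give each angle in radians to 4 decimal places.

θ₁ = 1.2217, θ₂ = 1.2217, θ₃ = 0.6110

φ1=0.0° → target in arm frame (-0.0533, -0.0923)
  A cos θ + B sin θ = C:  0.1333·cos θ + -0.3588·sin θ = -0.2916
  √(A²+B²)=0.3828;  θ1 = -1.2151+2.4368 ≈ 1.2217
φ2=120.0° → target in arm frame (-0.0533, 0.0923)
  A=0.1333, B=-0.3588, C=(l²−L²−A²−y'²−z²)/(2L)=-0.2916
  √(A²+B²)=0.3828;  θ2 = -1.2151+2.4368 ≈ 1.2217
rotate P by −φ3: (0.1066, 0.0000, -0.3588)
  A cos θ + B sin θ = C:  -0.0266·cos θ + -0.3588·sin θ = -0.2276
  γ=atan2(-0.3588,-0.0266)=-1.6448;  ψ=arccos(-0.6326)=2.2557;  θ3=γ+ψ≈0.6110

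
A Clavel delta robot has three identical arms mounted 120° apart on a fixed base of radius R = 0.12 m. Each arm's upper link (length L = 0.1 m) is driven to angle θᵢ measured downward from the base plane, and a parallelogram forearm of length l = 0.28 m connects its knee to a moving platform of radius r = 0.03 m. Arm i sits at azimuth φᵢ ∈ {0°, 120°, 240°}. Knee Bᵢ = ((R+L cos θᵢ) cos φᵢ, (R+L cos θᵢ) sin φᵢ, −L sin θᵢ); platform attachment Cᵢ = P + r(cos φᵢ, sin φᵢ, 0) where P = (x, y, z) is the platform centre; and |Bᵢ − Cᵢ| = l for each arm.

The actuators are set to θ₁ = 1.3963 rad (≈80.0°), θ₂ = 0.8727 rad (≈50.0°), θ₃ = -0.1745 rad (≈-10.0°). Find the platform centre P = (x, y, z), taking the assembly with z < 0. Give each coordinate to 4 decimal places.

(-0.1127, -0.0831, -0.2503)

φ1=0.0°: virtual centre (0.1074, 0.0000, -0.0985), radius l
O2 = (0.1543·cos120.0°, 0.1543·sin120.0°, -0.0766) = (-0.0771, 0.1336, -0.0766)
arm 3 at φ=240.0°: e+L cos θ3 = 0.1885;  O3 = (-0.0942, -0.1632, 0.0174)
eliminate P² terms by subtracting sphere 1 from 2 and 3
[-0.3690 0.2672 0.0437]·P = 0.0084;  [-0.4032 -0.3265 0.2317]·P = 0.0146
Cramer: x(z) = -0.0292+0.3339z;  y(z) = -0.0087+0.2973z
sphere 1 gives Az²+Bz+C=0 with A=1.1999, B=0.1006, C=-0.0500;  B²−4AC=0.2500;  roots -0.2503, 0.1664;  negative root z = -0.2503
x = -0.1127, y = -0.0831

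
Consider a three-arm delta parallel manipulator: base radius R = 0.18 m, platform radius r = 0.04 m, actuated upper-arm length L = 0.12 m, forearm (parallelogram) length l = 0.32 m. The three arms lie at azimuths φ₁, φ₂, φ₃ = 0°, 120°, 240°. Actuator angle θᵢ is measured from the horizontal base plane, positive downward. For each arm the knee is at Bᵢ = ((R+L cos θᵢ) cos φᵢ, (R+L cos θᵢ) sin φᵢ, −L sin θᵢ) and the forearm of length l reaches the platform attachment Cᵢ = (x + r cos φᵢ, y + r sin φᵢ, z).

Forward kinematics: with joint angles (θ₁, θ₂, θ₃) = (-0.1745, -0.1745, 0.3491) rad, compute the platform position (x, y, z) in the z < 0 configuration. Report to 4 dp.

centre 1 = (0.2582·cos0.0°, 0.2582·sin0.0°, 0.0208) = (0.2582, 0.0000, 0.0208)
centre 2 = (0.2582·cos120.0°, 0.2582·sin120.0°, 0.0208) = (-0.1291, 0.2236, 0.0208)
centre 3 = (0.2528·cos240.0°, 0.2528·sin240.0°, -0.0410) = (-0.1264, -0.2189, -0.0410)
|centre ₂|²−|centre ₁|² = 0.0000;  |centre ₃|²−|centre ₁|² = -0.0015
linear system: -0.7745x+0.4472y = 0.0000−0.0000z; -0.7691x+-0.4378y = -0.0015−-0.1238z
Cramer: x(z) = 0.0010-0.0810z;  y(z) = 0.0017-0.1403z
into |P−centre ₁|² = l²: 1.0263z² + -0.0005z + -0.0358 = 0;  Δ = 0.1470;  z = -0.1866 or 0.1871 → z<0 root = -0.1866
x = 0.0161, y = 0.0279

(0.0161, 0.0279, -0.1866)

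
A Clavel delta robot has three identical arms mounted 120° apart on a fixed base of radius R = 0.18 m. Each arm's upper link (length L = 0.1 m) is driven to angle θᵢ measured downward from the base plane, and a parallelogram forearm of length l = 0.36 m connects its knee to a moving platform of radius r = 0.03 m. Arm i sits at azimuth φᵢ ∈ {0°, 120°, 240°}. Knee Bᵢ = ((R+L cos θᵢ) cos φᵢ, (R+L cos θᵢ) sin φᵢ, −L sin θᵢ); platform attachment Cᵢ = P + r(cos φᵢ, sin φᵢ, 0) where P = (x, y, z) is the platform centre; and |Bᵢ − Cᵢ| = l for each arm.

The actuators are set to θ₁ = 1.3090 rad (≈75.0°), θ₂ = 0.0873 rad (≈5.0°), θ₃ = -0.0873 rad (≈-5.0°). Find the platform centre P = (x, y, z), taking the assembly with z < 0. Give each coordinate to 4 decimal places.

S1 = (0.1759·cos0.0°, 0.1759·sin0.0°, -0.0966) = (0.1759, 0.0000, -0.0966)
arm 2 at φ=120.0°: ρ2 = 0.2496;  S2 = (-0.1248, 0.2162, -0.0087)
φ3=240.0°: virtual centre (-0.1248, -0.2162, 0.0087), radius l
|S₂|²−|S₁|² = 0.0221;  |S₃|²−|S₁|² = 0.0221
plane₁₂: -0.6014x+0.4324y+0.1757z = 0.0221
det = 0.5200;  x = -0.0368+0.3212z,  y = 0.0000+0.0403z
into |P−S₁|² = l²: 1.1048z² + 0.0566z + -0.0750 = 0;  Δ = 0.3348;  z = -0.2875 or 0.2363 → z<0 root = -0.2875
x = -0.1291, y = -0.0116

(-0.1291, -0.0116, -0.2875)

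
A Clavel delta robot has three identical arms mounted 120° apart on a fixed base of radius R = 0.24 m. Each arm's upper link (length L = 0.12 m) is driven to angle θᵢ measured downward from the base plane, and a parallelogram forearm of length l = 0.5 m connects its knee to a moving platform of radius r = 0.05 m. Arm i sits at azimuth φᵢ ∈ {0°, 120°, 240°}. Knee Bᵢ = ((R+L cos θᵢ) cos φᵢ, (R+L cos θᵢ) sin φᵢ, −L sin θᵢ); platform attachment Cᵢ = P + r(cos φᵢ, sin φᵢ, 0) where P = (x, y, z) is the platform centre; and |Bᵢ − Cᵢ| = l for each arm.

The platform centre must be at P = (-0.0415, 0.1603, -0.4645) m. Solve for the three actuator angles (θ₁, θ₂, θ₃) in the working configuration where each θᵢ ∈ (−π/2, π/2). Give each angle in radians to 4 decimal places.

φ1=0.0° → target in arm frame (-0.0415, 0.1603)
  A cos θ + B sin θ = C:  0.2315·cos θ + -0.4645·sin θ = -0.2477
  γ=atan2(-0.4645,0.2315)=-1.1084;  ψ=arccos(-0.4773)=2.0683;  θ1=γ+ψ≈0.9599
φ2=120.0° → target in arm frame (0.1596, -0.0442)
  e−x'=0.0304;  (l²−L²−(e−x')²−y'²−z²)/2L = 0.0707
  γ=atan2(-0.4645,0.0304)=-1.5054;  ψ=arccos(0.1518)=1.4184;  θ2=γ+ψ≈-0.0870
rotate P by −φ3: (-0.1181, -0.1161, -0.4645)
  A=0.3081, B=-0.4645, C=(l²−L²−A²−y'²−z²)/(2L)=-0.3689
  θ3 = atan2(B,A) + arccos(C/0.5574) = 1.3090

θ₁ = 0.9599, θ₂ = -0.0870, θ₃ = 1.3090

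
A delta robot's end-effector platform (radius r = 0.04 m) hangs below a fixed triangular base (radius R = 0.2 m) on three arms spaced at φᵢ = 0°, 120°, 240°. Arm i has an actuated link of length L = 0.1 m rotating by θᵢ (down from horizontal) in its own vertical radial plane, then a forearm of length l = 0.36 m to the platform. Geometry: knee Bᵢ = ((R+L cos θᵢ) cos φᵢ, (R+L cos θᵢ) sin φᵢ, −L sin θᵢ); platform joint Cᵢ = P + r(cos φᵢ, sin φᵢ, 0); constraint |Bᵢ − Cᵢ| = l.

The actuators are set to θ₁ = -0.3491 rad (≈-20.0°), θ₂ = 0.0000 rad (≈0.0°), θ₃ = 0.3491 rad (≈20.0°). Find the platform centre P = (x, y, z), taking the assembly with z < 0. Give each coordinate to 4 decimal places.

(0.0322, 0.0215, -0.2486)

centre 1 = (0.2540·cos0.0°, 0.2540·sin0.0°, 0.0342) = (0.2540, 0.0000, 0.0342)
centre 2 = (0.2600·cos120.0°, 0.2600·sin120.0°, 0.0000) = (-0.1300, 0.2252, 0.0000)
centre 3 = (0.2540·cos240.0°, 0.2540·sin240.0°, -0.0342) = (-0.1270, -0.2199, -0.0342)
subtract pairs → two planes through P
linear system: -0.7679x+0.4503y = 0.0019−-0.0684z; -0.7619x+-0.4399y = 0.0000−-0.1368z
det = 0.6809;  x = -0.0012+-0.1347z,  y = 0.0022+-0.0778z
quadratic in z: (1.0242)z²+(0.0000)z+(-0.0633)=0, √Δ=0.5092 → z ∈ {-0.2486, 0.2486}; z = -0.2486 (taking z<0)
x = 0.0322, y = 0.0215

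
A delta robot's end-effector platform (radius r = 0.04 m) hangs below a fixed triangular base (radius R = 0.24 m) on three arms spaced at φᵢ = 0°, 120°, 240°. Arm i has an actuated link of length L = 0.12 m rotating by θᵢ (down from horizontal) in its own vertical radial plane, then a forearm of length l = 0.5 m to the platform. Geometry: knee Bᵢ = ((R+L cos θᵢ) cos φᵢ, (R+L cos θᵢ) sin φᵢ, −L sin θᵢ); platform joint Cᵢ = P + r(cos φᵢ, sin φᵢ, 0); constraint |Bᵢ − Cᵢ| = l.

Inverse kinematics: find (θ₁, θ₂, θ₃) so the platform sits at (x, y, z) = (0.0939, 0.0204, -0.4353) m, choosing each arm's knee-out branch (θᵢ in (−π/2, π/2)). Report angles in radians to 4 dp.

φ1=0.0° → target in arm frame (0.0939, 0.0204)
  A cos θ + B sin θ = C:  0.1061·cos θ + -0.4353·sin θ = 0.1435
  γ=atan2(-0.4353,0.1061)=-1.3317;  ψ=arccos(0.3203)=1.2448;  θ1=γ+ψ≈-0.0870
arm 2 (φ=120.0°): x'=-0.0293, y'=-0.0915
  A=0.2293, B=-0.4353, C=(l²−L²−A²−y'²−z²)/(2L)=-0.0618
  θ2 = atan2(B,A) + arccos(C/0.4920) = 0.6107
arm 3 (φ=240.0°): x'=-0.0646, y'=0.0711
  e−x'=0.2646;  (l²−L²−(e−x')²−y'²−z²)/2L = -0.1207
  γ=atan2(-0.4353,0.2646)=-1.0246;  ψ=arccos(-0.2369)=1.8100;  θ3=γ+ψ≈0.7854

θ₁ = -0.0870, θ₂ = 0.6107, θ₃ = 0.7854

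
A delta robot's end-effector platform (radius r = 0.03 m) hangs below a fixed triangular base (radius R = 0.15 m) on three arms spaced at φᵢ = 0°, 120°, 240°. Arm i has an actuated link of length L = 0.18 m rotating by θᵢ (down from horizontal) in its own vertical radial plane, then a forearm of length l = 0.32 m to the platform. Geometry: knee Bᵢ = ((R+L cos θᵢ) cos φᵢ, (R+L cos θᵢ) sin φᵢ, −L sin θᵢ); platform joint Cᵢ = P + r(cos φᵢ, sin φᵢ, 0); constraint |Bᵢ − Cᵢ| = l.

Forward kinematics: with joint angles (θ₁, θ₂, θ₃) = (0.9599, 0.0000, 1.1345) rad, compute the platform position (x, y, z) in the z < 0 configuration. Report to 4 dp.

(-0.0435, 0.1266, -0.2708)

S1 = (0.2232·cos0.0°, 0.2232·sin0.0°, -0.1474) = (0.2232, 0.0000, -0.1474)
φ2=120.0°: virtual centre (-0.1500, 0.2598, 0.0000), radius l
φ3=240.0°: virtual centre (-0.0980, -0.1698, -0.1631), radius l
eliminate P² terms by subtracting sphere 1 from 2 and 3
linear system: -0.7465x+0.5196y = 0.0184−0.2949z; -0.6426x+-0.3396y = -0.0065−-0.0314z
Cramer: x(z) = -0.0049+0.1427z;  y(z) = 0.0284-0.3625z
sphere 1 gives Az²+Bz+C=0 with A=1.1518, B=0.2092, C=-0.0278;  B²−4AC=0.1719;  roots -0.2708, 0.0892;  negative root z = -0.2708
x = -0.0435, y = 0.1266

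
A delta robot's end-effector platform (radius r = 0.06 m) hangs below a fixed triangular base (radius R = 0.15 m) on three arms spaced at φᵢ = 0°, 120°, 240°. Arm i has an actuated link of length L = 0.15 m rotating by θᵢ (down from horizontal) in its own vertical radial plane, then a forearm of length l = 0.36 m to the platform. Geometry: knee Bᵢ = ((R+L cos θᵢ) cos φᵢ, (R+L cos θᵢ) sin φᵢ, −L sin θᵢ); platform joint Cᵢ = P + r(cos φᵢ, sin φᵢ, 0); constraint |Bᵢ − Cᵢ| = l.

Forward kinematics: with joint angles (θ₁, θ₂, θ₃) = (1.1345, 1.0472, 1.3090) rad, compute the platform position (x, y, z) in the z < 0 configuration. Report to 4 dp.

φ1=0.0°: virtual centre (0.1534, 0.0000, -0.1359), radius l
φ2=120.0°: virtual centre (-0.0825, 0.1429, -0.1299), radius l
arm 3 at φ=240.0°: (R−r)+L cos θ3 = 0.1288;  O3 = (-0.0644, -0.1116, -0.1449)
|O₂|²−|O₁|² = 0.0021;  |O₃|²−|O₁|² = -0.0044
plane₁₂: -0.4718x+0.2858y+0.0121z = 0.0021
Cramer: x(z) = 0.0035-0.0105z;  y(z) = 0.0130-0.0596z
into |P−O₁|² = l²: 1.0037z² + 0.2735z + -0.0885 = 0;  Δ = 0.4300;  z = -0.4629 or 0.1904 → z<0 root = -0.4629
x = 0.0083, y = 0.0406

(0.0083, 0.0406, -0.4629)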